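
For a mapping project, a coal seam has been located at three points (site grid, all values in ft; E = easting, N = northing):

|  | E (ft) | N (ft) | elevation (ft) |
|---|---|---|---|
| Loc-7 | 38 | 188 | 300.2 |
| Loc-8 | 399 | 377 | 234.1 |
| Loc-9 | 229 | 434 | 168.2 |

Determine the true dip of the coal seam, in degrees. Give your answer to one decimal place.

34.4°

Two edge vectors: Loc-7→Loc-8 = (361, 189, -66.1), Loc-7→Loc-9 = (191, 246, -132).
Normal n = (Loc-7→Loc-8) × (Loc-7→Loc-9) = (-8687.4, 35026.9, 52707).
So ∂z/∂E = −n_x/n_z = 0.16482 and ∂z/∂N = −n_y/n_z = −0.66456.
Gradient magnitude |∇z| = √(a² + b²) = √(0.02717 + 0.44164) = 0.68469.
True dip = arctan(0.68469) = 34.4°, dipping toward NNW (azimuth ≈ 346°).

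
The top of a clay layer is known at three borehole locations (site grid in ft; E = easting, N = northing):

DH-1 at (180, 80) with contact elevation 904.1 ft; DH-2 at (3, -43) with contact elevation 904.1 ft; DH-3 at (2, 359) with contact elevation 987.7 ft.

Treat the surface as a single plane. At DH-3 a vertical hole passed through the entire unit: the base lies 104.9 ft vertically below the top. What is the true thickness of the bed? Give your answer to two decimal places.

101.70 ft

Two edge vectors: DH-1→DH-2 = (-177, -123, 0), DH-1→DH-3 = (-178, 279, 83.6).
Normal n = (DH-1→DH-2) × (DH-1→DH-3) = (-10282.8, 14797.2, -71277).
So ∂z/∂E = −n_x/n_z = −0.14427 and ∂z/∂N = −n_y/n_z = 0.20760.
|∇z| = √(a²+b²) = 0.25281, so dip δ = arctan(0.25281) = 14.19°.
True thickness = vertical thickness × cos δ = 104.9 × cos 14.19° = 101.70 ft.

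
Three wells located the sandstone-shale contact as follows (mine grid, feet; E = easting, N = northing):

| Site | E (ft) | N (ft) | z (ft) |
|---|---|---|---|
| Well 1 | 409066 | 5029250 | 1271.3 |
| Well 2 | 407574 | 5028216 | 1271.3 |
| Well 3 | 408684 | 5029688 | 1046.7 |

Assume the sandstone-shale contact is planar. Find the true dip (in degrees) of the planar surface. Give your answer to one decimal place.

21.2°

Let the plane be z = a·E + b·N + c.
Well 2−Well 1: −1492a − 1034b = 0;  Well 3−Well 1: −382a + 438b = −224.6.
Solving gives a = 0.22150, b = −0.31961.
Gradient magnitude |∇z| = √(a² + b²) = √(0.04906 + 0.10215) = 0.38886.
True dip = arctan(0.38886) = 21.2°, dipping toward NW (azimuth ≈ 325°).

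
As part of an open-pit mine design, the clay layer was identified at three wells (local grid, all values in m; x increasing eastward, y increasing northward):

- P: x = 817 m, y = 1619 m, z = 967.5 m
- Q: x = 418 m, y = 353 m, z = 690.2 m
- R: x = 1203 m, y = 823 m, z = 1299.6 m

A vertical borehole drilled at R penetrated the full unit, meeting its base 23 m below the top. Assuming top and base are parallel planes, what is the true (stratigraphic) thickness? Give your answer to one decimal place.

Let the plane be z = a·x + b·y + c.
Q−P: −399a − 1266b = −277.3;  R−P: 386a − 796b = 332.1.
Solving gives a = 0.79522, b = −0.03159.
|∇z| = √(a²+b²) = 0.79585, so dip δ = arctan(0.79585) = 38.51°.
True thickness = vertical thickness × cos δ = 23 × cos 38.51° = 18.0 m.

18.0 m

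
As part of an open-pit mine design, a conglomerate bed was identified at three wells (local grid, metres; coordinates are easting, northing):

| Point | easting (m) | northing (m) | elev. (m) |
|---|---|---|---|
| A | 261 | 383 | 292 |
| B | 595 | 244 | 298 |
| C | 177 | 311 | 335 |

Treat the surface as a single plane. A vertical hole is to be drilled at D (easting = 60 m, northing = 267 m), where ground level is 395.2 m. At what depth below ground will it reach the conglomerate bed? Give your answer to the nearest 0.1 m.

Let the plane be z = a·easting + b·northing + c.
B−A: 334a − 139b = 6;  C−A: −84a − 72b = 43.
Solving gives a = −0.15522, b = −0.41613.
Then c = 292 − a·261 − b·383 = 491.89.
At (60, 267): z_contact = −9.31 − 111.11 + 491.89 = 371.47 m.
Depth below ground = 395.2 − 371.47 = 23.7 m.

23.7 m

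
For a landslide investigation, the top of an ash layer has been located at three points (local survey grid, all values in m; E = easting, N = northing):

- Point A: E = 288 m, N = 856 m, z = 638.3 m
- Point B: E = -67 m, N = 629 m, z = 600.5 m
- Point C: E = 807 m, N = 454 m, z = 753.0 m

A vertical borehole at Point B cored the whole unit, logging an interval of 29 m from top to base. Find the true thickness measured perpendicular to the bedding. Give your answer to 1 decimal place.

Let the plane be z = a·E + b·N + c.
Point B−Point A: −355a − 227b = −37.8;  Point C−Point A: 519a − 402b = 114.7.
Solving gives a = 0.15827, b = −0.08099.
|∇z| = √(a²+b²) = 0.17779, so dip δ = arctan(0.17779) = 10.08°.
True thickness = vertical thickness × cos δ = 29 × cos 10.08° = 28.6 m.

28.6 m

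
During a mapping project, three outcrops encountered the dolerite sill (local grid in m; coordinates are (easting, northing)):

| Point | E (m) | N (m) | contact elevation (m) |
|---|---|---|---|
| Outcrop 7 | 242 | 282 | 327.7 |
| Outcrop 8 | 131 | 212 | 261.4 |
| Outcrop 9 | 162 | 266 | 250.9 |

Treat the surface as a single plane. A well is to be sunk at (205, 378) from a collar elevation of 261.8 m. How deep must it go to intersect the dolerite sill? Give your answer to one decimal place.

Two edge vectors: Outcrop 7→Outcrop 8 = (-111, -70, -66.3), Outcrop 7→Outcrop 9 = (-80, -16, -76.8).
Normal n = (Outcrop 7→Outcrop 8) × (Outcrop 7→Outcrop 9) = (4315.2, -3220.8, -3824).
So ∂z/∂E = −n_x/n_z = 1.12845 and ∂z/∂N = −n_y/n_z = −0.84226.
Intercept c from Outcrop 7: 327.7 − 273.09 + 237.52 = 292.13.
At (205, 378): z_contact = 231.33 − 318.37 + 292.13 = 205.09 m.
Depth below ground = 261.8 − 205.09 = 56.7 m.

56.7 m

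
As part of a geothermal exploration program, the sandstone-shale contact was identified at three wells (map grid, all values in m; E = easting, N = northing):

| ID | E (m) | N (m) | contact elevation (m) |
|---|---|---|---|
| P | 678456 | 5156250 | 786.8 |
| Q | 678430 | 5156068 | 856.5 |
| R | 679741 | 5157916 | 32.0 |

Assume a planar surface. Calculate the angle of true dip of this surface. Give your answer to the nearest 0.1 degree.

21.0°

Let the plane be z = a·E + b·N + c.
Q−P: −26a − 182b = 69.7;  R−P: 1285a + 1666b = −754.8.
Solving gives a = −0.11153, b = −0.36703.
Gradient magnitude |∇z| = √(a² + b²) = √(0.01244 + 0.13471) = 0.38361.
True dip = arctan(0.38361) = 21.0°, dipping toward NNE (azimuth ≈ 017°).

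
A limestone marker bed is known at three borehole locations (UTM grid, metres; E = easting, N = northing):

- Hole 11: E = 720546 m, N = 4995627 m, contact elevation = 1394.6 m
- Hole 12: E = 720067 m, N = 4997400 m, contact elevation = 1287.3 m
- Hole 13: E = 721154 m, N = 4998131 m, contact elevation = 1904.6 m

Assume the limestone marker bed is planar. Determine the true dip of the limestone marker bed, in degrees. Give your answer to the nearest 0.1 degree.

Let the plane be z = a·E + b·N + c.
Hole 12−Hole 11: −479a + 1773b = −107.3;  Hole 13−Hole 11: 608a + 2504b = 510.
Solving gives a = 0.51502, b = 0.07862.
Gradient magnitude |∇z| = √(a² + b²) = √(0.26525 + 0.00618) = 0.52099.
True dip = arctan(0.52099) = 27.5°, dipping toward W (azimuth ≈ 261°).

27.5°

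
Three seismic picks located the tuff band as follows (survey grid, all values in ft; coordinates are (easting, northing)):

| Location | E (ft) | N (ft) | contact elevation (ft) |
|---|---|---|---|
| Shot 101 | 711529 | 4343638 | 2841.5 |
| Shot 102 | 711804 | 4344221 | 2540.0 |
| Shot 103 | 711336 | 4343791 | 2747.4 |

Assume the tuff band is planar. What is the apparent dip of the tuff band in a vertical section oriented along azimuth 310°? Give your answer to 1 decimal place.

Two edge vectors: Shot 101→Shot 102 = (275, 583, -301.5), Shot 101→Shot 103 = (-193, 153, -94.1).
Normal n = (Shot 101→Shot 102) × (Shot 101→Shot 103) = (-8730.8, 84067, 154594).
So ∂z/∂E = −n_x/n_z = 0.05648 and ∂z/∂N = −n_y/n_z = −0.54379.
Unit vector along 310° is (sin 310°, cos 310°) = (-0.7660, 0.6428).
Slope in that direction = a·(-0.7660) + b·(0.6428) = −0.39281.
Apparent dip = arctan|0.39281| = 21.4° (true dip is 28.7°, so apparent ≤ true as expected).

21.4°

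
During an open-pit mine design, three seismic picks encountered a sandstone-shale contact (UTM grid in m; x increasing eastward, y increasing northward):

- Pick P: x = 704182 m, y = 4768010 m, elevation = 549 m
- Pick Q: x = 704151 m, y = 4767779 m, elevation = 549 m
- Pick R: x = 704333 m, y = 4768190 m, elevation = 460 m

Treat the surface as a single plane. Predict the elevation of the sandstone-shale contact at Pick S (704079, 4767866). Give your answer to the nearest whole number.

Let the plane be z = a·x + b·y + c.
Pick Q−Pick P: −31a − 231b = 0;  Pick R−Pick P: 151a + 180b = −89.
Solving gives a = −0.70164841, b = 0.09416061.
Then c = 549 − a·704182 − b·4768010 = 45678.45.
At (704079, 4767866): z = −494015.9 + 448945.2 + 45678.45 = 607.7 m.

608 m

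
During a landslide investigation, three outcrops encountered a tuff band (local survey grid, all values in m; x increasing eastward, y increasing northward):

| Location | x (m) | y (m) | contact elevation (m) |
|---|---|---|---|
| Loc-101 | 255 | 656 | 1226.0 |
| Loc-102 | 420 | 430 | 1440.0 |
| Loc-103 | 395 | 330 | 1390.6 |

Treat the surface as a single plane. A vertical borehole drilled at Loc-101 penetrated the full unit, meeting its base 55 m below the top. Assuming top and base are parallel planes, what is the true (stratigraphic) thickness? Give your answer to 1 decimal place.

30.9 m

Two edge vectors: Loc-101→Loc-102 = (165, -226, 214), Loc-101→Loc-103 = (140, -326, 164.6).
Normal n = (Loc-101→Loc-102) × (Loc-101→Loc-103) = (32564.4, 2801, -22150).
So ∂z/∂x = −n_x/n_z = 1.47018 and ∂z/∂y = −n_y/n_z = 0.12646.
|∇z| = √(a²+b²) = 1.47560, so dip δ = arctan(1.47560) = 55.87°.
True thickness = vertical thickness × cos δ = 55 × cos 55.87° = 30.9 m.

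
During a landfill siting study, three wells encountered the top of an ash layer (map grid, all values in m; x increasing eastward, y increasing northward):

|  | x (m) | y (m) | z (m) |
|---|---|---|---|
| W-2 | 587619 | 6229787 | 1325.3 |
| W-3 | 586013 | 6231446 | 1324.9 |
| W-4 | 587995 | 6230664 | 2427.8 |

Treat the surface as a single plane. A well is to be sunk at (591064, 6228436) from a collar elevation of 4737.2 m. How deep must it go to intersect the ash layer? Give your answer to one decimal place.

1487.7 m

Let the plane be z = a·x + b·y + c.
W-3−W-2: −1606a + 1659b = −0.4;  W-4−W-2: 376a + 877b = 1102.5.
Solving gives a = 0.900185460, b = 0.871186165.
Then c = 1325.3 − a·587619 − b·6229787 = −5954945.03.
At (591064, 6228436): z_contact = 532067.22 + 5426127.28 − 5954945.03 = 3249.47 m.
Depth below ground = 4737.2 − 3249.47 = 1487.7 m.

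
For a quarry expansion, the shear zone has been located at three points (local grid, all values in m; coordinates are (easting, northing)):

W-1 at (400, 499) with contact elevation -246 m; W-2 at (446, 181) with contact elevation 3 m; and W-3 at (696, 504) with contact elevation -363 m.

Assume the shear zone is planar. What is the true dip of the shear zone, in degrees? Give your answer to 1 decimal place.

Let the plane be z = a·E + b·N + c.
W-2−W-1: 46a − 318b = 249;  W-3−W-1: 296a + 5b = −117.
Solving gives a = −0.38111, b = −0.83815.
Gradient magnitude |∇z| = √(a² + b²) = √(0.14525 + 0.70249) = 0.92073.
True dip = arctan(0.92073) = 42.6°, dipping toward NNE (azimuth ≈ 024°).

42.6°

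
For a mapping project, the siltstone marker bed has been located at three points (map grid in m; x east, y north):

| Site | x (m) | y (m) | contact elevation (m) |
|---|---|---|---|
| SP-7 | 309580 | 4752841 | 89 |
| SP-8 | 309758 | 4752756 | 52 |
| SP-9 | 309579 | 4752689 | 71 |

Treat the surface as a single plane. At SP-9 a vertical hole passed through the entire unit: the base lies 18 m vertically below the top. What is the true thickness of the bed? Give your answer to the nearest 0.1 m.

17.7 m

Let the plane be z = a·x + b·y + c.
SP-8−SP-7: 178a − 85b = −37;  SP-9−SP-7: −1a − 152b = −18.
Solving gives a = −0.15084, b = 0.11941.
|∇z| = √(a²+b²) = 0.19239, so dip δ = arctan(0.19239) = 10.89°.
True thickness = vertical thickness × cos δ = 18 × cos 10.89° = 17.7 m.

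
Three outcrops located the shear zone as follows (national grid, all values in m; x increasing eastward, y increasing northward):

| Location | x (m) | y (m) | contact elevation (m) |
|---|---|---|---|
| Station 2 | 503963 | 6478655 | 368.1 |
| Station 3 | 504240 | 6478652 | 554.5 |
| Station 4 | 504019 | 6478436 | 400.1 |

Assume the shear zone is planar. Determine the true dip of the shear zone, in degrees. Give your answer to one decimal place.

Let the plane be z = a·x + b·y + c.
Station 3−Station 2: 277a − 3b = 186.4;  Station 4−Station 2: 56a − 219b = 32.
Solving gives a = 0.67321, b = 0.02603.
Gradient magnitude |∇z| = √(a² + b²) = √(0.45321 + 0.00068) = 0.67371.
True dip = arctan(0.67371) = 34.0°, dipping toward W (azimuth ≈ 268°).

34.0°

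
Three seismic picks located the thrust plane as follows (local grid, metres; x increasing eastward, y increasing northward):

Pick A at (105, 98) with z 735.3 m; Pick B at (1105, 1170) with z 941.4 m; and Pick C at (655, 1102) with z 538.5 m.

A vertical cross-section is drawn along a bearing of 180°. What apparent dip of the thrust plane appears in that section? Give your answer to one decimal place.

Let the plane be z = a·x + b·y + c.
Pick B−Pick A: 1000a + 1072b = 206.1;  Pick C−Pick A: 550a + 1004b = −196.8.
Solving gives a = 1.00843, b = −0.74844.
Unit vector along 180° is (sin 180°, cos 180°) = (0.0000, -1.0000).
Slope in that direction = a·(0.0000) + b·(-1.0000) = 0.74844.
Apparent dip = arctan|0.74844| = 36.8° (true dip is 51.5°, so apparent ≤ true as expected).

36.8°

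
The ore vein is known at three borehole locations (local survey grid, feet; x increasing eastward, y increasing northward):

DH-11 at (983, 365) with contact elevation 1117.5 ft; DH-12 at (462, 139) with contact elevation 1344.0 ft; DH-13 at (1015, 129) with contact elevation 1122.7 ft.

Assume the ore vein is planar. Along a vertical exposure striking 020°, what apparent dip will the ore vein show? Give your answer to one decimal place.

Two edge vectors: DH-11→DH-12 = (-521, -226, 226.5), DH-11→DH-13 = (32, -236, 5.2).
Normal n = (DH-11→DH-12) × (DH-11→DH-13) = (52278.8, 9957.2, 130188).
So ∂z/∂x = −n_x/n_z = −0.40156 and ∂z/∂y = −n_y/n_z = −0.07648.
Unit vector along 020° is (sin 20°, cos 20°) = (0.3420, 0.9397).
Slope in that direction = a·(0.3420) + b·(0.9397) = −0.20921.
Apparent dip = arctan|0.20921| = 11.8° (true dip is 22.2°, so apparent ≤ true as expected).

11.8°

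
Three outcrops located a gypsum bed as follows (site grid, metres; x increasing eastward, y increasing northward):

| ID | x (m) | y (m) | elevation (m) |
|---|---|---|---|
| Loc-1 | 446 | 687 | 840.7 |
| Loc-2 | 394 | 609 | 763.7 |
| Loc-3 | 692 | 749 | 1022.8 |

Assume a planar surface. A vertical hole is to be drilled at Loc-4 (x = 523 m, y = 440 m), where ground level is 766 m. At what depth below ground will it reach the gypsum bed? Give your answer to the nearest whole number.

Two edge vectors: Loc-1→Loc-2 = (-52, -78, -77), Loc-1→Loc-3 = (246, 62, 182.1).
Normal n = (Loc-1→Loc-2) × (Loc-1→Loc-3) = (-9429.8, -9472.8, 15964).
So ∂z/∂x = −n_x/n_z = 0.59069 and ∂z/∂y = −n_y/n_z = 0.59339.
Intercept c from Loc-1: 840.7 − 263.45 − 407.66 = 169.60.
At (523, 440): z_contact = 308.9 + 261.1 + 169.60 = 739.6 m.
Depth below ground = 766 − 739.6 = 26 m.

26 m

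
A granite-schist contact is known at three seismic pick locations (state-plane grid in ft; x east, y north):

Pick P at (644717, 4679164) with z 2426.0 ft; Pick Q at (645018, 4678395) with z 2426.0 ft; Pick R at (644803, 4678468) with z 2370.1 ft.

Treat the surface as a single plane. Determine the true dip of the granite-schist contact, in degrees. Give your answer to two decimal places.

Let the plane be z = a·x + b·y + c.
Pick Q−Pick P: 301a − 769b = 0;  Pick R−Pick P: 86a − 696b = −55.9.
Solving gives a = 0.29985, b = 0.11737.
Gradient magnitude |∇z| = √(a² + b²) = √(0.08991 + 0.01377) = 0.32200.
True dip = arctan(0.32200) = 17.85°, dipping toward WSW (azimuth ≈ 249°).

17.85°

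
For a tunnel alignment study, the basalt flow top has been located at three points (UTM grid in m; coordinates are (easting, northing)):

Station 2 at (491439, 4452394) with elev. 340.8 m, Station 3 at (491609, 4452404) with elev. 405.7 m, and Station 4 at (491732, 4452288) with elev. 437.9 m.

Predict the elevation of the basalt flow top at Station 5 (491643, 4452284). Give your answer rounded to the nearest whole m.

404 m

Two edge vectors: Station 2→Station 3 = (170, 10, 64.9), Station 2→Station 4 = (293, -106, 97.1).
Normal n = (Station 2→Station 3) × (Station 2→Station 4) = (7850.4, 2508.7, -20950).
So ∂z/∂E = −n_x/n_z = 0.37472076 and ∂z/∂N = −n_y/n_z = 0.11974702.
Intercept c from Station 2: 340.8 − 184152.40 − 533160.90 = −716972.50.
At (491643, 4452284): z = 184228.8 + 533147.7 − 716972.50 = 404.1 m.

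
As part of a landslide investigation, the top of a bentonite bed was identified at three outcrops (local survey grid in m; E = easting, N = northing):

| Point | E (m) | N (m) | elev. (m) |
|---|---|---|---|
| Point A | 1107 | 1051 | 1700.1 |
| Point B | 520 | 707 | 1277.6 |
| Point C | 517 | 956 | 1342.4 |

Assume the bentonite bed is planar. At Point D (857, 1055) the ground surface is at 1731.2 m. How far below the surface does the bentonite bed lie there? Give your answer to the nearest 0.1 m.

170.9 m

Two edge vectors: Point A→Point B = (-587, -344, -422.5), Point A→Point C = (-590, -95, -357.7).
Normal n = (Point A→Point B) × (Point A→Point C) = (82911.3, 39305.1, -147195).
So ∂z/∂E = −n_x/n_z = 0.563275 and ∂z/∂N = −n_y/n_z = 0.267027.
Intercept c from Point A: 1700.1 − 623.55 − 280.65 = 795.91.
At (857, 1055): z_contact = 482.73 + 281.71 + 795.91 = 1560.35 m.
Depth below ground = 1731.2 − 1560.35 = 170.9 m.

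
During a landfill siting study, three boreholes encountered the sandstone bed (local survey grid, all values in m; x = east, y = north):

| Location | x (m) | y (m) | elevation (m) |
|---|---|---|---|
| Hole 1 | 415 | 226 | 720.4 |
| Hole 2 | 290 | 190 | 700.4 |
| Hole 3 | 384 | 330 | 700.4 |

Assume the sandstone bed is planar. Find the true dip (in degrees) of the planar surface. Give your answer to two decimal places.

Two edge vectors: Hole 1→Hole 2 = (-125, -36, -20), Hole 1→Hole 3 = (-31, 104, -20).
Normal n = (Hole 1→Hole 2) × (Hole 1→Hole 3) = (2800, -1880, -14116).
So ∂z/∂x = −n_x/n_z = 0.19836 and ∂z/∂y = −n_y/n_z = −0.13318.
Gradient magnitude |∇z| = √(a² + b²) = √(0.03935 + 0.01774) = 0.23892.
True dip = arctan(0.23892) = 13.44°, dipping toward NW (azimuth ≈ 304°).

13.44°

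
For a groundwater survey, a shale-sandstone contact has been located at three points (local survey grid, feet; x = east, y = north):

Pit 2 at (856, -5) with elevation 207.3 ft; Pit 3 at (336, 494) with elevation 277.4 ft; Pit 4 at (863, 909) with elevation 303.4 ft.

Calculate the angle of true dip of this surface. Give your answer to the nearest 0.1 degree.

6.3°

Let the plane be z = a·x + b·y + c.
Pit 3−Pit 2: −520a + 499b = 70.1;  Pit 4−Pit 2: 7a + 914b = 96.1.
Solving gives a = −0.03366, b = 0.10540.
Gradient magnitude |∇z| = √(a² + b²) = √(0.00113 + 0.01111) = 0.11065.
True dip = arctan(0.11065) = 6.3°, dipping toward SSE (azimuth ≈ 162°).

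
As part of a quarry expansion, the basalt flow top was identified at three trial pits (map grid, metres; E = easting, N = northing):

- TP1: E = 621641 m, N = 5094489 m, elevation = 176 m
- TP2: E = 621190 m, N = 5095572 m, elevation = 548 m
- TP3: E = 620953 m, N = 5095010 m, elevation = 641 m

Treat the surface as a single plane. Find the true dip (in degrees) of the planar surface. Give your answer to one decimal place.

31.5°

Let the plane be z = a·E + b·N + c.
TP2−TP1: −451a + 1083b = 372;  TP3−TP1: −688a + 521b = 465.
Solving gives a = −0.60726, b = 0.09061.
Gradient magnitude |∇z| = √(a² + b²) = √(0.36876 + 0.00821) = 0.61398.
True dip = arctan(0.61398) = 31.5°, dipping toward E (azimuth ≈ 098°).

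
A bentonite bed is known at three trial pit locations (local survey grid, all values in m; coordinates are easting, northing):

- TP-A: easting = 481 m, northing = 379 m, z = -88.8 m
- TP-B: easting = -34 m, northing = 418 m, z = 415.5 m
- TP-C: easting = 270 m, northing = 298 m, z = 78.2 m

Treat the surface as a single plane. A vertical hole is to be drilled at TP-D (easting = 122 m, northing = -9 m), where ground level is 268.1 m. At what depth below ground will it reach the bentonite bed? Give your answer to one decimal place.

Two edge vectors: TP-A→TP-B = (-515, 39, 504.3), TP-A→TP-C = (-211, -81, 167).
Normal n = (TP-A→TP-B) × (TP-A→TP-C) = (47361.3, -20402.3, 49944).
So ∂z/∂easting = −n_x/n_z = −0.94829 and ∂z/∂northing = −n_y/n_z = 0.40850.
Intercept c from TP-A: -88.8 + 456.13 − 154.82 = 212.50.
At (122, -9): z_contact = −115.69 − 3.68 + 212.50 = 93.14 m.
Depth below ground = 268.1 − 93.14 = 175.0 m.

175.0 m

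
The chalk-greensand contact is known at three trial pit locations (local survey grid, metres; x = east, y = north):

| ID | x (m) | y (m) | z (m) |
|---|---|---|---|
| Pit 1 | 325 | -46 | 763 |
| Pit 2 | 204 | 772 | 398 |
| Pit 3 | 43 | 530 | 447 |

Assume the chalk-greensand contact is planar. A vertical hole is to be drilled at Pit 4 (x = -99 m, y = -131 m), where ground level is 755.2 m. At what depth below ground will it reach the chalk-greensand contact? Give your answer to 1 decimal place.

Two edge vectors: Pit 1→Pit 2 = (-121, 818, -365), Pit 1→Pit 3 = (-282, 576, -316).
Normal n = (Pit 1→Pit 2) × (Pit 1→Pit 3) = (-48248, 64694, 160980).
So ∂z/∂x = −n_x/n_z = 0.29971 and ∂z/∂y = −n_y/n_z = −0.40188.
Intercept c from Pit 1: 763 − 97.41 − 18.49 = 647.11.
At (-99, -131): z_contact = −29.67 + 52.65 + 647.11 = 670.08 m.
Depth below ground = 755.2 − 670.08 = 85.1 m.

85.1 m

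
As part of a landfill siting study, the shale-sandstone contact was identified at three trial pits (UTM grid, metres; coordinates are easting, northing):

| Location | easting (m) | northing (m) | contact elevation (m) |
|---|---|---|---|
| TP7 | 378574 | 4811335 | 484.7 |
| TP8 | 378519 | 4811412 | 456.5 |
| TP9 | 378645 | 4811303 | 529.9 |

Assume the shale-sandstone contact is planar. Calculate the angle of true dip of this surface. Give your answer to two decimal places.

35.28°

Two edge vectors: TP7→TP8 = (-55, 77, -28.2), TP7→TP9 = (71, -32, 45.2).
Normal n = (TP7→TP8) × (TP7→TP9) = (2578, 483.8, -3707).
So ∂z/∂easting = −n_x/n_z = 0.69544 and ∂z/∂northing = −n_y/n_z = 0.13051.
Gradient magnitude |∇z| = √(a² + b²) = √(0.48364 + 0.01703) = 0.70758.
True dip = arctan(0.70758) = 35.28°, dipping toward W (azimuth ≈ 259°).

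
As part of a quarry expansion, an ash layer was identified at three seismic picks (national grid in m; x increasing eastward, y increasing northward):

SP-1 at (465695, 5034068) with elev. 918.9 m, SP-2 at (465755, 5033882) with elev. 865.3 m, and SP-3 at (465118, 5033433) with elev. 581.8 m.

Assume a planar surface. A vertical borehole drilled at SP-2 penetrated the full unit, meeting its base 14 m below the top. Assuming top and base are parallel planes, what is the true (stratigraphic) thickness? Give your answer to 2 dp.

Two edge vectors: SP-1→SP-2 = (60, -186, -53.6), SP-1→SP-3 = (-577, -635, -337.1).
Normal n = (SP-1→SP-2) × (SP-1→SP-3) = (28664.6, 51153.2, -145422).
So ∂z/∂x = −n_x/n_z = 0.19711 and ∂z/∂y = −n_y/n_z = 0.35176.
|∇z| = √(a²+b²) = 0.40322, so dip δ = arctan(0.40322) = 21.96°.
True thickness = vertical thickness × cos δ = 14 × cos 21.96° = 12.98 m.

12.98 m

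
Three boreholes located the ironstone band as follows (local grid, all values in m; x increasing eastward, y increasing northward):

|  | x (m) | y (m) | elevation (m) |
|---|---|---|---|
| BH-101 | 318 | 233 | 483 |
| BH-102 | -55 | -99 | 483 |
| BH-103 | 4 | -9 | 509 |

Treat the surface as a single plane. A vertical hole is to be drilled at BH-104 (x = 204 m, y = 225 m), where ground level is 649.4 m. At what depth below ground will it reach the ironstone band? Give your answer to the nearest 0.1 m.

Let the plane be z = a·x + b·y + c.
BH-102−BH-101: −373a − 332b = 0;  BH-103−BH-101: −314a − 242b = 26.
Solving gives a = −0.61737, b = 0.69361.
Then c = 483 − a·318 − b·233 = 517.71.
At (204, 225): z_contact = −125.94 + 156.06 + 517.71 = 547.83 m.
Depth below ground = 649.4 − 547.83 = 101.6 m.

101.6 m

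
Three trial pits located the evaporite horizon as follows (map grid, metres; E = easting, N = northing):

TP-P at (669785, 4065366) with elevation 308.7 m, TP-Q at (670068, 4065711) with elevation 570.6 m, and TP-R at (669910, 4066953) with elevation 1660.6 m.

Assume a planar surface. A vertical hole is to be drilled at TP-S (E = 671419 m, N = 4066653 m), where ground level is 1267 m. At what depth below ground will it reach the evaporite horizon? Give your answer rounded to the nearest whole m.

54 m

Let the plane be z = a·E + b·N + c.
TP-Q−TP-P: 283a + 345b = 261.9;  TP-R−TP-P: 125a + 1587b = 1351.9.
Solving gives a = −0.12505099, b = 0.86170849.
Then c = 308.7 − a·669785 − b·4065366 = −3419094.42.
At (671419, 4066653): z_contact = −83961.6 + 3504269.4 − 3419094.42 = 1213.4 m.
Depth below ground = 1267 − 1213.4 = 54 m.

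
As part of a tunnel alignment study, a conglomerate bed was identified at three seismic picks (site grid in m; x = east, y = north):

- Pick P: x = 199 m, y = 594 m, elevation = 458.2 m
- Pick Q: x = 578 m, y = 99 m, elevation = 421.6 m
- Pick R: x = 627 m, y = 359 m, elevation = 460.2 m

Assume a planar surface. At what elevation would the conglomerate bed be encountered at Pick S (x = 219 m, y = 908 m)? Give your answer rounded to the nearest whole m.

Let the plane be z = a·x + b·y + c.
Pick Q−Pick P: 379a − 495b = −36.6;  Pick R−Pick P: 428a − 235b = 2.
Solving gives a = 0.07811, b = 0.13374.
Then c = 458.2 − a·199 − b·594 = 363.21.
At (219, 908): z = 17.1 + 121.4 + 363.21 = 501.8 m.

502 m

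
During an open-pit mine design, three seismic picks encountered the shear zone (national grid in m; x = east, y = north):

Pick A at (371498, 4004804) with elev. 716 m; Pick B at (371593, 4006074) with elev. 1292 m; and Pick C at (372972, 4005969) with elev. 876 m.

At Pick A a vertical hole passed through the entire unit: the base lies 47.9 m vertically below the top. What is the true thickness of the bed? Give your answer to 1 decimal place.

Let the plane be z = a·x + b·y + c.
Pick B−Pick A: 95a + 1270b = 576;  Pick C−Pick A: 1474a + 1165b = 160.
Solving gives a = −0.26562, b = 0.47341.
|∇z| = √(a²+b²) = 0.54284, so dip δ = arctan(0.54284) = 28.49°.
True thickness = vertical thickness × cos δ = 47.9 × cos 28.49° = 42.1 m.

42.1 m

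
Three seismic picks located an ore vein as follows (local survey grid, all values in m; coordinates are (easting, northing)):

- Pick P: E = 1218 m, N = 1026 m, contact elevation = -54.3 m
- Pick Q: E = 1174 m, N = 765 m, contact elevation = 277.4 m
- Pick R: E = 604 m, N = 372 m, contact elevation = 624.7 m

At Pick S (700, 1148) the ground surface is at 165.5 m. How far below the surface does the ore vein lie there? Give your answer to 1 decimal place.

537.5 m

Two edge vectors: Pick P→Pick Q = (-44, -261, 331.7), Pick P→Pick R = (-614, -654, 679).
Normal n = (Pick P→Pick Q) × (Pick P→Pick R) = (39712.8, -173787.8, -131478).
So ∂z/∂E = −n_x/n_z = 0.302049 and ∂z/∂N = −n_y/n_z = −1.321801.
Intercept c from Pick P: -54.3 − 367.90 + 1356.17 = 933.97.
At (700, 1148): z_contact = 211.43 − 1517.43 + 933.97 = -372.02 m.
Depth below ground = 165.5 − (-372.02) = 537.5 m.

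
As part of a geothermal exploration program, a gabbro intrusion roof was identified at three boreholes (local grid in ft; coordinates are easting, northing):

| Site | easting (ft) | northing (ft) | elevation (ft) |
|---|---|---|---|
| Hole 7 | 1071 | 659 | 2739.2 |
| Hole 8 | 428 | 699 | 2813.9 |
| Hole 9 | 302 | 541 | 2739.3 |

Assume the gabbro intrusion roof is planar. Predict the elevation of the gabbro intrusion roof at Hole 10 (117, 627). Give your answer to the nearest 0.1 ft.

Two edge vectors: Hole 7→Hole 8 = (-643, 40, 74.7), Hole 7→Hole 9 = (-769, -118, 0.1).
Normal n = (Hole 7→Hole 8) × (Hole 7→Hole 9) = (8818.6, -57380, 106634).
So ∂z/∂easting = −n_x/n_z = −0.082700 and ∂z/∂northing = −n_y/n_z = 0.538102.
Intercept c from Hole 7: 2739.2 + 88.57 − 354.61 = 2473.16.
At (117, 627): z = −9.7 + 337.4 + 2473.16 = 2800.9 ft.

2800.9 ft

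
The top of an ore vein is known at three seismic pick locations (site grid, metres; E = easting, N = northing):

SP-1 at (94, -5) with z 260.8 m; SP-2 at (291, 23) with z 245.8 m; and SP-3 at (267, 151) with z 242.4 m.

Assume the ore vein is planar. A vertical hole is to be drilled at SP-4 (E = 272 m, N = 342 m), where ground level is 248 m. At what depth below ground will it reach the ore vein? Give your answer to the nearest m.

14 m

Two edge vectors: SP-1→SP-2 = (197, 28, -15), SP-1→SP-3 = (173, 156, -18.4).
Normal n = (SP-1→SP-2) × (SP-1→SP-3) = (1824.8, 1029.8, 25888).
So ∂z/∂E = −n_x/n_z = −0.07049 and ∂z/∂N = −n_y/n_z = −0.03978.
Intercept c from SP-1: 260.8 + 6.63 − 0.20 = 267.23.
At (272, 342): z_contact = −19.2 − 13.6 + 267.23 = 234.4 m.
Depth below ground = 248 − 234.4 = 14 m.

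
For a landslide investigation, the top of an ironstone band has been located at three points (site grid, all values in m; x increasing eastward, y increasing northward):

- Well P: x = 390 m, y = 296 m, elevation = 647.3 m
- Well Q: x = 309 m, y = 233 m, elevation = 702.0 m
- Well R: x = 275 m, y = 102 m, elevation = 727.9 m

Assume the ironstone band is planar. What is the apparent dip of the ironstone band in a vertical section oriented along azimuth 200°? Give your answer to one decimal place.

Let the plane be z = a·x + b·y + c.
Well Q−Well P: −81a − 63b = 54.7;  Well R−Well P: −115a − 194b = 80.6.
Solving gives a = −0.65344, b = −0.02811.
Unit vector along 200° is (sin 200°, cos 200°) = (-0.3420, -0.9397).
Slope in that direction = a·(-0.3420) + b·(-0.9397) = 0.24991.
Apparent dip = arctan|0.24991| = 14.0° (true dip is 33.2°, so apparent ≤ true as expected).

14.0°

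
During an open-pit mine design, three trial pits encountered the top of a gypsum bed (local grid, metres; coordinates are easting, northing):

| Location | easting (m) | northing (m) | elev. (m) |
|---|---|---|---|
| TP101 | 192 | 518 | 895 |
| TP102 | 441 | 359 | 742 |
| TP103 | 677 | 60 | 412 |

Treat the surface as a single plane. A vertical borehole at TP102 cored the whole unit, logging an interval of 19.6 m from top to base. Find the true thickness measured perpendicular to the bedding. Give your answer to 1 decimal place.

Let the plane be z = a·easting + b·northing + c.
TP102−TP101: 249a − 159b = −153;  TP103−TP101: 485a − 458b = −483.
Solving gives a = 0.18206, b = 1.24738.
|∇z| = √(a²+b²) = 1.26060, so dip δ = arctan(1.26060) = 51.58°.
True thickness = vertical thickness × cos δ = 19.6 × cos 51.58° = 12.2 m.

12.2 m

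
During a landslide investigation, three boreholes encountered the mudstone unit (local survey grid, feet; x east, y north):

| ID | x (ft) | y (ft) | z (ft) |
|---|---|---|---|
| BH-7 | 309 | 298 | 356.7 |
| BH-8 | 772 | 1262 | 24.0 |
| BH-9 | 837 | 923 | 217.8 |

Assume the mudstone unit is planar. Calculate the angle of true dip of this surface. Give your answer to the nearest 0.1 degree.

31.3°

Two edge vectors: BH-7→BH-8 = (463, 964, -332.7), BH-7→BH-9 = (528, 625, -138.9).
Normal n = (BH-7→BH-8) × (BH-7→BH-9) = (74037.9, -111354.9, -219617).
So ∂z/∂x = −n_x/n_z = 0.33712 and ∂z/∂y = −n_y/n_z = −0.50704.
Gradient magnitude |∇z| = √(a² + b²) = √(0.11365 + 0.25709) = 0.60889.
True dip = arctan(0.60889) = 31.3°, dipping toward NNW (azimuth ≈ 326°).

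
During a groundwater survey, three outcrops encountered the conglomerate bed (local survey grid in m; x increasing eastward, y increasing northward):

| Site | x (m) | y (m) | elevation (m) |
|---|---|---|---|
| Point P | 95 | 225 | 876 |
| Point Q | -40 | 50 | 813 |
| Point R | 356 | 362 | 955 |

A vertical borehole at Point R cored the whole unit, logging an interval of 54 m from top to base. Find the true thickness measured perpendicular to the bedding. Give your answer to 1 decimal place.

Let the plane be z = a·x + b·y + c.
Point Q−Point P: −135a − 175b = −63;  Point R−Point P: 261a + 137b = 79.
Solving gives a = 0.19110, b = 0.21258.
|∇z| = √(a²+b²) = 0.28585, so dip δ = arctan(0.28585) = 15.95°.
True thickness = vertical thickness × cos δ = 54 × cos 15.95° = 51.9 m.

51.9 m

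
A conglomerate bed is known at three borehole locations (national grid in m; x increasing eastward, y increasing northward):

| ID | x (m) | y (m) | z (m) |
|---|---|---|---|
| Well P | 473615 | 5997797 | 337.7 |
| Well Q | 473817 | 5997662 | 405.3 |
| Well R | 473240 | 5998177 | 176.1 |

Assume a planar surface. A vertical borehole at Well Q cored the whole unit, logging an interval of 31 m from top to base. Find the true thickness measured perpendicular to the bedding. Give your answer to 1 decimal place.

Two edge vectors: Well P→Well Q = (202, -135, 67.6), Well P→Well R = (-375, 380, -161.6).
Normal n = (Well P→Well Q) × (Well P→Well R) = (-3872, 7293.2, 26135).
So ∂z/∂x = −n_x/n_z = 0.14815 and ∂z/∂y = −n_y/n_z = −0.27906.
|∇z| = √(a²+b²) = 0.31595, so dip δ = arctan(0.31595) = 17.53°.
True thickness = vertical thickness × cos δ = 31 × cos 17.53° = 29.6 m.

29.6 m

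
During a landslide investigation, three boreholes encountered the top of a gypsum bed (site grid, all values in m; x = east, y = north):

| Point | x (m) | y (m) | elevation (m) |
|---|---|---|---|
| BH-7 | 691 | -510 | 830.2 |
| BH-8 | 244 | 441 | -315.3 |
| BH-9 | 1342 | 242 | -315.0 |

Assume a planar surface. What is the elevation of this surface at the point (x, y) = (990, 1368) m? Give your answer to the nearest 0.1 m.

Let the plane be z = a·x + b·y + c.
BH-8−BH-7: −447a + 951b = −1145.5;  BH-9−BH-7: 651a + 752b = −1145.2.
Solving gives a = −0.238336, b = −1.316547.
Then c = 830.2 − a·691 − b·-510 = 323.45.
At (990, 1368): z = −236.0 − 1801.0 + 323.45 = -1713.5 m.

-1713.5 m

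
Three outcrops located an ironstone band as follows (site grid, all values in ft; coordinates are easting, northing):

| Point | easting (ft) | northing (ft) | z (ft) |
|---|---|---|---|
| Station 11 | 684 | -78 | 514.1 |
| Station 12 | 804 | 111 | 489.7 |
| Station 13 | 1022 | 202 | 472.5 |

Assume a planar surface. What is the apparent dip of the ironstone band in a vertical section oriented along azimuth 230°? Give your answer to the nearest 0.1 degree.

Two edge vectors: Station 11→Station 12 = (120, 189, -24.4), Station 11→Station 13 = (338, 280, -41.6).
Normal n = (Station 11→Station 12) × (Station 11→Station 13) = (-1030.4, -3255.2, -30282).
So ∂z/∂easting = −n_x/n_z = −0.03403 and ∂z/∂northing = −n_y/n_z = −0.10750.
Unit vector along 230° is (sin 230°, cos 230°) = (-0.7660, -0.6428).
Slope in that direction = a·(-0.7660) + b·(-0.6428) = 0.09516.
Apparent dip = arctan|0.09516| = 5.4° (true dip is 6.4°, so apparent ≤ true as expected).

5.4°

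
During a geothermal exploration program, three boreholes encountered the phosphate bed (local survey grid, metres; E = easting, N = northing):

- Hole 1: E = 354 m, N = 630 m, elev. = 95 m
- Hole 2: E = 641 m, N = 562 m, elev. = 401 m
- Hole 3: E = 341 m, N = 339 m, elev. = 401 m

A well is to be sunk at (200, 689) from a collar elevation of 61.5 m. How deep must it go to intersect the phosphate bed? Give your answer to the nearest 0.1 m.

155.2 m

Two edge vectors: Hole 1→Hole 2 = (287, -68, 306), Hole 1→Hole 3 = (-13, -291, 306).
Normal n = (Hole 1→Hole 2) × (Hole 1→Hole 3) = (68238, -91800, -84401).
So ∂z/∂E = −n_x/n_z = 0.80850 and ∂z/∂N = −n_y/n_z = −1.08766.
Intercept c from Hole 1: 95 − 286.21 + 685.23 = 494.02.
At (200, 689): z_contact = 161.70 − 749.40 + 494.02 = -93.68 m.
Depth below ground = 61.5 − (-93.68) = 155.2 m.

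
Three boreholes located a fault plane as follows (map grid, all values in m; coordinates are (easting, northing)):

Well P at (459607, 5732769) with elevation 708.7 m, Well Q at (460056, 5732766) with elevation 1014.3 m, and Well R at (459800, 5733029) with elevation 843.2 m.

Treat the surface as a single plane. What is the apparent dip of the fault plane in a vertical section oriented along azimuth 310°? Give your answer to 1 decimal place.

Let the plane be z = a·E + b·N + c.
Well Q−Well P: 449a − 3b = 305.6;  Well R−Well P: 193a + 260b = 134.5.
Solving gives a = 0.68070, b = 0.01202.
Unit vector along 310° is (sin 310°, cos 310°) = (-0.7660, 0.6428).
Slope in that direction = a·(-0.7660) + b·(0.6428) = −0.51373.
Apparent dip = arctan|0.51373| = 27.2° (true dip is 34.2°, so apparent ≤ true as expected).

27.2°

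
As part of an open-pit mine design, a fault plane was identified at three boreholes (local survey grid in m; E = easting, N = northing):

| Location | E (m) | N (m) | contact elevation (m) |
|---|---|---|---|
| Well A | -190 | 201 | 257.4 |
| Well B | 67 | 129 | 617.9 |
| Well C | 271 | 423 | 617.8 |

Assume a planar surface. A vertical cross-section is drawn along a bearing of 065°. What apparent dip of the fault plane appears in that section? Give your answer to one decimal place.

Two edge vectors: Well A→Well B = (257, -72, 360.5), Well A→Well C = (461, 222, 360.4).
Normal n = (Well A→Well B) × (Well A→Well C) = (-105979.8, 73567.7, 90246).
So ∂z/∂E = −n_x/n_z = 1.17434 and ∂z/∂N = −n_y/n_z = −0.81519.
Unit vector along 065° is (sin 65°, cos 65°) = (0.9063, 0.4226).
Slope in that direction = a·(0.9063) + b·(0.4226) = 0.71980.
Apparent dip = arctan|0.71980| = 35.7° (true dip is 55.0°, so apparent ≤ true as expected).

35.7°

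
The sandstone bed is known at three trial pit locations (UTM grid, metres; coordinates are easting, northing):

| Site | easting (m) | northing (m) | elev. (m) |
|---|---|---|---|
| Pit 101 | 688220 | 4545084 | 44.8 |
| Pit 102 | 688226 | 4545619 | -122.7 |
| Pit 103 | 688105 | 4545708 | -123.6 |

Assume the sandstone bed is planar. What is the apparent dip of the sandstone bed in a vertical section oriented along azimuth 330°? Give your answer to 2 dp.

Two edge vectors: Pit 101→Pit 102 = (6, 535, -167.5), Pit 101→Pit 103 = (-115, 624, -168.4).
Normal n = (Pit 101→Pit 102) × (Pit 101→Pit 103) = (14426, 20272.9, 65269).
So ∂z/∂easting = −n_x/n_z = −0.22102 and ∂z/∂northing = −n_y/n_z = −0.31061.
Unit vector along 330° is (sin 330°, cos 330°) = (-0.5000, 0.8660).
Slope in that direction = a·(-0.5000) + b·(0.8660) = −0.15848.
Apparent dip = arctan|0.15848| = 9.01° (true dip is 20.9°, so apparent ≤ true as expected).

9.01°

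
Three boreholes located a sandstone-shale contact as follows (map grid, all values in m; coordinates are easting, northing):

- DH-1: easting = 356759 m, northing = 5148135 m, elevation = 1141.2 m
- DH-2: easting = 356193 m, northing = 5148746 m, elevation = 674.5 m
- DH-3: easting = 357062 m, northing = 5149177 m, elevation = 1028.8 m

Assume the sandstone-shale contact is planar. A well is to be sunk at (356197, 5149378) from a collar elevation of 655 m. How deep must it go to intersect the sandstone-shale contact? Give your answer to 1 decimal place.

145.6 m

Let the plane be z = a·easting + b·northing + c.
DH-2−DH-1: −566a + 611b = −466.7;  DH-3−DH-1: 303a + 1042b = −112.4.
Solving gives a = 0.538937031, b = −0.264585336.
Then c = 1141.2 − a·356759 − b·5148135 = 1170991.59.
At (356197, 5149378): z_contact = 191967.75 − 1362449.91 + 1170991.59 = 509.44 m.
Depth below ground = 655 − 509.44 = 145.6 m.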